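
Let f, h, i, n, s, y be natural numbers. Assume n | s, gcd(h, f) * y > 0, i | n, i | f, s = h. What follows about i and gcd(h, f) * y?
i ≤ gcd(h, f) * y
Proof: s = h and n | s, so n | h. i | n, so i | h. i | f, so i | gcd(h, f). Then i | gcd(h, f) * y. From gcd(h, f) * y > 0, i ≤ gcd(h, f) * y.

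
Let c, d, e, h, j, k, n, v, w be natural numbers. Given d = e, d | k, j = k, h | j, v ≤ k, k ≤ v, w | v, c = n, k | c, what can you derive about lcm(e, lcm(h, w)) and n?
lcm(e, lcm(h, w)) | n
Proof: Because d = e and d | k, e | k. Because j = k and h | j, h | k. Since v ≤ k and k ≤ v, v = k. w | v, so w | k. h | k, so lcm(h, w) | k. Because e | k, lcm(e, lcm(h, w)) | k. Because c = n and k | c, k | n. Since lcm(e, lcm(h, w)) | k, lcm(e, lcm(h, w)) | n.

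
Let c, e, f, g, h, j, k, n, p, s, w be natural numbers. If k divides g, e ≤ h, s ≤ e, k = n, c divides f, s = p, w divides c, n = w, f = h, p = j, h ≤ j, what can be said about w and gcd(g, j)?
w divides gcd(g, j)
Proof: Since k = n and n = w, k = w. k divides g, so w divides g. s = p and p = j, so s = j. Because s ≤ e and e ≤ h, s ≤ h. Since s = j, j ≤ h. Since h ≤ j, h = j. w divides c and c divides f, thus w divides f. From f = h, w divides h. Since h = j, w divides j. w divides g, so w divides gcd(g, j).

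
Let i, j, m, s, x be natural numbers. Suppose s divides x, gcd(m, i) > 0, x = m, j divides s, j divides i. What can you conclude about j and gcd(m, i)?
j ≤ gcd(m, i)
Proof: Since j divides s and s divides x, j divides x. Since x = m, j divides m. Since j divides i, j divides gcd(m, i). Since gcd(m, i) > 0, j ≤ gcd(m, i).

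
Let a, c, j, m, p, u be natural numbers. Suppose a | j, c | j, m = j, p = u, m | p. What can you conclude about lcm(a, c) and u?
lcm(a, c) | u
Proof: a | j and c | j, hence lcm(a, c) | j. From p = u and m | p, m | u. Since m = j, j | u. Since lcm(a, c) | j, lcm(a, c) | u.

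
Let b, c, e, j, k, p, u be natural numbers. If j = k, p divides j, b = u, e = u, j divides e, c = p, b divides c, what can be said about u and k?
u = k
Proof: b = u and b divides c, therefore u divides c. c = p, so u divides p. p divides j, so u divides j. e = u and j divides e, hence j divides u. u divides j, so u = j. j = k, so u = k.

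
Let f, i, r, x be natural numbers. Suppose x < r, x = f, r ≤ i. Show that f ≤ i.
x < r and r ≤ i, so x < i. x = f, so f < i. Then f ≤ i.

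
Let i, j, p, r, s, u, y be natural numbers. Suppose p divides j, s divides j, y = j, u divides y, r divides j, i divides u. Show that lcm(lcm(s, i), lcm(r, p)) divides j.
Because y = j and u divides y, u divides j. From i divides u, i divides j. s divides j, so lcm(s, i) divides j. From r divides j and p divides j, lcm(r, p) divides j. lcm(s, i) divides j, so lcm(lcm(s, i), lcm(r, p)) divides j.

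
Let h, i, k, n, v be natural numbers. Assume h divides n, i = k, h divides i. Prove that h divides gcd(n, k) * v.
i = k and h divides i, therefore h divides k. Since h divides n, h divides gcd(n, k). Then h divides gcd(n, k) * v.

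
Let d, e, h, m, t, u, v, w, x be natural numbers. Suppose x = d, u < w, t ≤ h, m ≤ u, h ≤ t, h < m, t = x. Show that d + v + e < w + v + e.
From h ≤ t and t ≤ h, h = t. t = x, so h = x. x = d, so h = d. Because h < m and m ≤ u, h < u. Since u < w, h < w. From h = d, d < w. Then d + v < w + v. Then d + v + e < w + v + e.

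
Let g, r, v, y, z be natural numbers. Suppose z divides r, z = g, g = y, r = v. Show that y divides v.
z = g and g = y, hence z = y. r = v and z divides r, so z divides v. Since z = y, y divides v.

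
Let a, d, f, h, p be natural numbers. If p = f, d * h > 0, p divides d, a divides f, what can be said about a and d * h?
a ≤ d * h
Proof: p = f and p divides d, thus f divides d. a divides f, so a divides d. Then a divides d * h. Since d * h > 0, a ≤ d * h.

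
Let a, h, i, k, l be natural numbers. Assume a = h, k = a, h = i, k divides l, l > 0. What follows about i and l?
i ≤ l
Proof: Since k = a and a = h, k = h. k divides l, so h divides l. l > 0, so h ≤ l. h = i, so i ≤ l.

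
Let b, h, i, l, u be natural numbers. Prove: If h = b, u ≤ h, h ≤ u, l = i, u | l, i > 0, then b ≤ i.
u ≤ h and h ≤ u, thus u = h. l = i and u | l, so u | i. Since u = h, h | i. Since i > 0, h ≤ i. h = b, so b ≤ i.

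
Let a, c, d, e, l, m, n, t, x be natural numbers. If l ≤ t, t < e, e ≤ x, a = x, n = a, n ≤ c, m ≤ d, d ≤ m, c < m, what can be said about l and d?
l < d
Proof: From t < e and e ≤ x, t < x. Since l ≤ t, l < x. Because n = a and n ≤ c, a ≤ c. m ≤ d and d ≤ m, hence m = d. c < m, so c < d. Because a ≤ c, a < d. Since a = x, x < d. Since l < x, l < d.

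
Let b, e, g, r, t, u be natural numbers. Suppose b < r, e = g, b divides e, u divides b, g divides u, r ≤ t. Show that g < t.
e = g and b divides e, hence b divides g. Since g divides u and u divides b, g divides b. Since b divides g, b = g. b < r and r ≤ t, therefore b < t. Because b = g, g < t.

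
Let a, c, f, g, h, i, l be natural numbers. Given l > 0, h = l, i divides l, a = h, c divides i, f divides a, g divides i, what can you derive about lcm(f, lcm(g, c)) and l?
lcm(f, lcm(g, c)) ≤ l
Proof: From a = h and h = l, a = l. Since f divides a, f divides l. g divides i and c divides i, thus lcm(g, c) divides i. Since i divides l, lcm(g, c) divides l. Since f divides l, lcm(f, lcm(g, c)) divides l. Since l > 0, lcm(f, lcm(g, c)) ≤ l.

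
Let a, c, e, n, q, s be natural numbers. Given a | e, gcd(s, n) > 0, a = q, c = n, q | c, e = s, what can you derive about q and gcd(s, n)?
q ≤ gcd(s, n)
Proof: e = s and a | e, thus a | s. a = q, so q | s. c = n and q | c, hence q | n. q | s, so q | gcd(s, n). gcd(s, n) > 0, so q ≤ gcd(s, n).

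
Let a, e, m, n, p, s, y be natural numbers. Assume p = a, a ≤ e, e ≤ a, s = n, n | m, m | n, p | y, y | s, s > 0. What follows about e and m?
e ≤ m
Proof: a ≤ e and e ≤ a, so a = e. Since p = a, p = e. n | m and m | n, hence n = m. s = n, so s = m. Since p | y and y | s, p | s. Since s > 0, p ≤ s. s = m, so p ≤ m. Because p = e, e ≤ m.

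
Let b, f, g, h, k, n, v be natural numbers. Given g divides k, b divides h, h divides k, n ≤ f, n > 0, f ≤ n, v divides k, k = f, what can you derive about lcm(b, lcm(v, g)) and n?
lcm(b, lcm(v, g)) ≤ n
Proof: f ≤ n and n ≤ f, so f = n. Since k = f, k = n. Since b divides h and h divides k, b divides k. v divides k and g divides k, so lcm(v, g) divides k. b divides k, so lcm(b, lcm(v, g)) divides k. From k = n, lcm(b, lcm(v, g)) divides n. n > 0, so lcm(b, lcm(v, g)) ≤ n.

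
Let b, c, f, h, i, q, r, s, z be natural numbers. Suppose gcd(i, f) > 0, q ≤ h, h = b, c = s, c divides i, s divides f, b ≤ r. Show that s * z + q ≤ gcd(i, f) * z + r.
c = s and c divides i, hence s divides i. Since s divides f, s divides gcd(i, f). Since gcd(i, f) > 0, s ≤ gcd(i, f). By multiplying by a non-negative, s * z ≤ gcd(i, f) * z. Since h = b and q ≤ h, q ≤ b. From b ≤ r, q ≤ r. s * z ≤ gcd(i, f) * z, so s * z + q ≤ gcd(i, f) * z + r.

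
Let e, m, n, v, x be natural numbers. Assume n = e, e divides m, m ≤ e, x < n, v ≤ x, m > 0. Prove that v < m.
Because e divides m and m > 0, e ≤ m. From m ≤ e, e = m. Because v ≤ x and x < n, v < n. Since n = e, v < e. e = m, so v < m.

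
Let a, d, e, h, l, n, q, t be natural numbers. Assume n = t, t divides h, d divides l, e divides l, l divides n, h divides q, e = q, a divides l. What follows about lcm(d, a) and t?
lcm(d, a) divides t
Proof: n = t and l divides n, thus l divides t. Because t divides h and h divides q, t divides q. Because e = q and e divides l, q divides l. Since t divides q, t divides l. l divides t, so l = t. d divides l and a divides l, thus lcm(d, a) divides l. Since l = t, lcm(d, a) divides t.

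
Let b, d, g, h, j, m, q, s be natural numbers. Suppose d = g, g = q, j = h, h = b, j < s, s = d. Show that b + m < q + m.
Because j = h and h = b, j = b. d = g and g = q, hence d = q. Because s = d and j < s, j < d. Since d = q, j < q. j = b, so b < q. Then b + m < q + m.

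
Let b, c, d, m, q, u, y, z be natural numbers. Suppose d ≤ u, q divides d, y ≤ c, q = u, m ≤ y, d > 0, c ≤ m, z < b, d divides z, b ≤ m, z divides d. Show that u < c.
z divides d and d divides z, thus z = d. q divides d and d > 0, so q ≤ d. q = u, so u ≤ d. Since d ≤ u, d = u. z = d, so z = u. m ≤ y and y ≤ c, hence m ≤ c. c ≤ m, so m = c. z < b and b ≤ m, hence z < m. Since m = c, z < c. Since z = u, u < c.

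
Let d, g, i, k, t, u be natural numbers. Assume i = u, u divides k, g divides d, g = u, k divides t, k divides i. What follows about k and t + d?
k divides t + d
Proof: i = u and k divides i, hence k divides u. u divides k, so u = k. Since g = u and g divides d, u divides d. Since u = k, k divides d. k divides t, so k divides t + d.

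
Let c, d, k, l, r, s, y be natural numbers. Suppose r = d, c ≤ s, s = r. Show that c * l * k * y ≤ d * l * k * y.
s = r and r = d, therefore s = d. c ≤ s, so c ≤ d. By multiplying by a non-negative, c * l ≤ d * l. By multiplying by a non-negative, c * l * k ≤ d * l * k. By multiplying by a non-negative, c * l * k * y ≤ d * l * k * y.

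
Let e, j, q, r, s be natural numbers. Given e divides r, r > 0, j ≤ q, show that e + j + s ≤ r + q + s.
e divides r and r > 0, hence e ≤ r. j ≤ q, so j + s ≤ q + s. Since e ≤ r, e + j + s ≤ r + q + s.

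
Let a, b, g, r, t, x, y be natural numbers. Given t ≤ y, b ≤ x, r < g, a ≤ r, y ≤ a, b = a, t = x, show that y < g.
From b = a and b ≤ x, a ≤ x. t = x and t ≤ y, thus x ≤ y. Since a ≤ x, a ≤ y. Since y ≤ a, a = y. a ≤ r and r < g, hence a < g. a = y, so y < g.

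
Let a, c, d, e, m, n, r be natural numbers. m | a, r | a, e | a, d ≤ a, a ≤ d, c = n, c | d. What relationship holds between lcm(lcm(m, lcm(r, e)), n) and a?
lcm(lcm(m, lcm(r, e)), n) | a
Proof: r | a and e | a, hence lcm(r, e) | a. Since m | a, lcm(m, lcm(r, e)) | a. d ≤ a and a ≤ d, thus d = a. From c = n and c | d, n | d. Since d = a, n | a. Since lcm(m, lcm(r, e)) | a, lcm(lcm(m, lcm(r, e)), n) | a.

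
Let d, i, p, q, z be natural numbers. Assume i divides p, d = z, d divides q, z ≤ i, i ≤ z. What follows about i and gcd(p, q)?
i divides gcd(p, q)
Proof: z ≤ i and i ≤ z, thus z = i. Since d = z, d = i. d divides q, so i divides q. Since i divides p, i divides gcd(p, q).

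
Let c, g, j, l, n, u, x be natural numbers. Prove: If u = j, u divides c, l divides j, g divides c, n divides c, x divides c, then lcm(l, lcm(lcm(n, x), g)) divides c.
u = j and u divides c, so j divides c. l divides j, so l divides c. Since n divides c and x divides c, lcm(n, x) divides c. g divides c, so lcm(lcm(n, x), g) divides c. Since l divides c, lcm(l, lcm(lcm(n, x), g)) divides c.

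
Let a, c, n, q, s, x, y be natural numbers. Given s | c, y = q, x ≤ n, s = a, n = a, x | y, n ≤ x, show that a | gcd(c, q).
Since s = a and s | c, a | c. Because x ≤ n and n ≤ x, x = n. n = a, so x = a. y = q and x | y, thus x | q. Since x = a, a | q. Since a | c, a | gcd(c, q).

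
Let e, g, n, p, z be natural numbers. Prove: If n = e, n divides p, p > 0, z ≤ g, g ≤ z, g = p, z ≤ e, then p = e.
From n divides p and p > 0, n ≤ p. n = e, so e ≤ p. z ≤ g and g ≤ z, so z = g. Since g = p, z = p. z ≤ e, so p ≤ e. e ≤ p, so e = p. Then p = e.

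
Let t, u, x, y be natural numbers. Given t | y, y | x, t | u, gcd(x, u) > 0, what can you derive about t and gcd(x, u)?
t ≤ gcd(x, u)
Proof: t | y and y | x, therefore t | x. t | u, so t | gcd(x, u). gcd(x, u) > 0, so t ≤ gcd(x, u).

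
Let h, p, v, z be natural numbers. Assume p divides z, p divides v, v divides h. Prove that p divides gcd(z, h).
From p divides v and v divides h, p divides h. Because p divides z, p divides gcd(z, h).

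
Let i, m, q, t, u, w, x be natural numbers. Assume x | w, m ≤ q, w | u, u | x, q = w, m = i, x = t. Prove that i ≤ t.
Since w | u and u | x, w | x. Since x | w, w = x. q = w, so q = x. Since m = i and m ≤ q, i ≤ q. q = x, so i ≤ x. x = t, so i ≤ t.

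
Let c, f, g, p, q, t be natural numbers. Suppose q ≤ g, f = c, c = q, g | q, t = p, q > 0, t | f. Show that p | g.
Since g | q and q > 0, g ≤ q. Since q ≤ g, q = g. f = c and c = q, therefore f = q. t = p and t | f, thus p | f. Since f = q, p | q. q = g, so p | g.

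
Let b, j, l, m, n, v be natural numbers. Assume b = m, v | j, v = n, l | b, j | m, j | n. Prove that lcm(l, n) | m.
b = m and l | b, thus l | m. v = n and v | j, hence n | j. j | n, so j = n. Since j | m, n | m. Because l | m, lcm(l, n) | m.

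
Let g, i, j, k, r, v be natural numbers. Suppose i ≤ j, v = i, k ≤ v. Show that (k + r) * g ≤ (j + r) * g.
v = i and k ≤ v, therefore k ≤ i. i ≤ j, so k ≤ j. Then k + r ≤ j + r. Then (k + r) * g ≤ (j + r) * g.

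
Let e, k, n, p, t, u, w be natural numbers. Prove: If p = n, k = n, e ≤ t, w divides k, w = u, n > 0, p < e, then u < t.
k = n and w divides k, therefore w divides n. Since w = u, u divides n. Since n > 0, u ≤ n. p < e and e ≤ t, therefore p < t. p = n, so n < t. Because u ≤ n, u < t.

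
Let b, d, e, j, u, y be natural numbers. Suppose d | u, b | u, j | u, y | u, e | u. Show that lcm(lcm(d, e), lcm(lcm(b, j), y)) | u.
d | u and e | u, so lcm(d, e) | u. Since b | u and j | u, lcm(b, j) | u. y | u, so lcm(lcm(b, j), y) | u. lcm(d, e) | u, so lcm(lcm(d, e), lcm(lcm(b, j), y)) | u.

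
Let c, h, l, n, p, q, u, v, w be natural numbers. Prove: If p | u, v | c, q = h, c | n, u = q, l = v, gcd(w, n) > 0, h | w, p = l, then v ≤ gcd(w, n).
Since p = l and p | u, l | u. Since u = q, l | q. From q = h, l | h. Because l = v, v | h. Since h | w, v | w. v | c and c | n, so v | n. v | w, so v | gcd(w, n). gcd(w, n) > 0, so v ≤ gcd(w, n).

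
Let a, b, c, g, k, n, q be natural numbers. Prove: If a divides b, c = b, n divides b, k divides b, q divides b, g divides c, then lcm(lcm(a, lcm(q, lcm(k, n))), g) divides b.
Since k divides b and n divides b, lcm(k, n) divides b. q divides b, so lcm(q, lcm(k, n)) divides b. a divides b, so lcm(a, lcm(q, lcm(k, n))) divides b. Because c = b and g divides c, g divides b. Since lcm(a, lcm(q, lcm(k, n))) divides b, lcm(lcm(a, lcm(q, lcm(k, n))), g) divides b.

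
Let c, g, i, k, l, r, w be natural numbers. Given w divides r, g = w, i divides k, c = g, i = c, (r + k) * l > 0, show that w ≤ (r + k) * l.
i = c and c = g, therefore i = g. Because i divides k, g divides k. g = w, so w divides k. w divides r, so w divides r + k. Then w divides (r + k) * l. Since (r + k) * l > 0, w ≤ (r + k) * l.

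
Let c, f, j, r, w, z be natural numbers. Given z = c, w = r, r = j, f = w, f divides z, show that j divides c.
w = r and r = j, thus w = j. f = w and f divides z, thus w divides z. Since w = j, j divides z. z = c, so j divides c.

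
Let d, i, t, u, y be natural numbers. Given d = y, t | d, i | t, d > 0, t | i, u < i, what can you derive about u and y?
u < y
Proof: t | i and i | t, thus t = i. t | d and d > 0, hence t ≤ d. d = y, so t ≤ y. t = i, so i ≤ y. Since u < i, u < y.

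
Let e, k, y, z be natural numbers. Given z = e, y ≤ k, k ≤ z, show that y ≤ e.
From y ≤ k and k ≤ z, y ≤ z. Because z = e, y ≤ e.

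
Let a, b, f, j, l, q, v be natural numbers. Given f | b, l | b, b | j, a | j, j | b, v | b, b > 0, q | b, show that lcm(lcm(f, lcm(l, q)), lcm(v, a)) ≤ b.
Since l | b and q | b, lcm(l, q) | b. f | b, so lcm(f, lcm(l, q)) | b. Because j | b and b | j, j = b. Since a | j, a | b. Since v | b, lcm(v, a) | b. lcm(f, lcm(l, q)) | b, so lcm(lcm(f, lcm(l, q)), lcm(v, a)) | b. Since b > 0, lcm(lcm(f, lcm(l, q)), lcm(v, a)) ≤ b.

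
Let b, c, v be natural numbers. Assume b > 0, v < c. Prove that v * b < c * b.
v < c and b > 0. By multiplying by a positive, v * b < c * b.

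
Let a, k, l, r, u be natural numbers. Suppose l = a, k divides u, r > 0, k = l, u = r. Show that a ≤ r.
Because k = l and l = a, k = a. u = r and k divides u, therefore k divides r. r > 0, so k ≤ r. k = a, so a ≤ r.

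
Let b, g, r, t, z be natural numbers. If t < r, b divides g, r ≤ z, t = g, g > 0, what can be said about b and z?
b < z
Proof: From b divides g and g > 0, b ≤ g. Because t = g and t < r, g < r. r ≤ z, so g < z. b ≤ g, so b < z.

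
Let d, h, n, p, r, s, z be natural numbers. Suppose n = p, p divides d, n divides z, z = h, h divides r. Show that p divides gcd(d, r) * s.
n = p and n divides z, hence p divides z. z = h, so p divides h. h divides r, so p divides r. Since p divides d, p divides gcd(d, r). Then p divides gcd(d, r) * s.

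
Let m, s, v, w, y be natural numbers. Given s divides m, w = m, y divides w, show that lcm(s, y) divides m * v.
w = m and y divides w, hence y divides m. Because s divides m, lcm(s, y) divides m. Then lcm(s, y) divides m * v.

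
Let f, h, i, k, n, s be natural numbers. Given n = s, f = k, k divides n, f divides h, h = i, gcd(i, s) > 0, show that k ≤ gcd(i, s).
f = k and f divides h, hence k divides h. h = i, so k divides i. Because n = s and k divides n, k divides s. Since k divides i, k divides gcd(i, s). Since gcd(i, s) > 0, k ≤ gcd(i, s).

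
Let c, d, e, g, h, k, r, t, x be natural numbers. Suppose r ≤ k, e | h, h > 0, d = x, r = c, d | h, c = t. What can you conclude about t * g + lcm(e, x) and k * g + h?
t * g + lcm(e, x) ≤ k * g + h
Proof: Since r = c and c = t, r = t. Since r ≤ k, t ≤ k. Then t * g ≤ k * g. Because d = x and d | h, x | h. Since e | h, lcm(e, x) | h. Since h > 0, lcm(e, x) ≤ h. Since t * g ≤ k * g, t * g + lcm(e, x) ≤ k * g + h.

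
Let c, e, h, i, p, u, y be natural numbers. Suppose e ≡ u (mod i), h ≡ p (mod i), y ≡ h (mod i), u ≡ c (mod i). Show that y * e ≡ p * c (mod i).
y ≡ h (mod i) and h ≡ p (mod i), so y ≡ p (mod i). e ≡ u (mod i) and u ≡ c (mod i), hence e ≡ c (mod i). Since y ≡ p (mod i), by multiplying congruences, y * e ≡ p * c (mod i).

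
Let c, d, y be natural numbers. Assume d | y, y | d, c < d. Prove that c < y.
Because d | y and y | d, d = y. c < d, so c < y.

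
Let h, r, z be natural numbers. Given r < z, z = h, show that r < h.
Because z = h and r < z, by substitution, r < h.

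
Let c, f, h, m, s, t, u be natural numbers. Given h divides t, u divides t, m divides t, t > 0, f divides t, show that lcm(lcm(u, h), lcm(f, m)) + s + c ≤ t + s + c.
Since u divides t and h divides t, lcm(u, h) divides t. f divides t and m divides t, thus lcm(f, m) divides t. From lcm(u, h) divides t, lcm(lcm(u, h), lcm(f, m)) divides t. Since t > 0, lcm(lcm(u, h), lcm(f, m)) ≤ t. Then lcm(lcm(u, h), lcm(f, m)) + s ≤ t + s. Then lcm(lcm(u, h), lcm(f, m)) + s + c ≤ t + s + c.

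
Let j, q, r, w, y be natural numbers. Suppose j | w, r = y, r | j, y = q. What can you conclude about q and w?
q | w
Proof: Because r = y and y = q, r = q. Since r | j and j | w, r | w. Since r = q, q | w.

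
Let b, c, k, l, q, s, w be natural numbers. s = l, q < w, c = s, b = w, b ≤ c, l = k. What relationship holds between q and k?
q < k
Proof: c = s and s = l, thus c = l. l = k, so c = k. b = w and b ≤ c, thus w ≤ c. Since q < w, q < c. From c = k, q < k.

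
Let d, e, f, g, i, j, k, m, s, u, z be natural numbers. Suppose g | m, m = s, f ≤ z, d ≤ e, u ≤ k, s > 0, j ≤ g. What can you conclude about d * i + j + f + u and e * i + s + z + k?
d * i + j + f + u ≤ e * i + s + z + k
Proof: d ≤ e, thus d * i ≤ e * i. m = s and g | m, so g | s. Since s > 0, g ≤ s. Since j ≤ g, j ≤ s. f ≤ z and u ≤ k, thus f + u ≤ z + k. j ≤ s, so j + f + u ≤ s + z + k. d * i ≤ e * i, so d * i + j + f + u ≤ e * i + s + z + k.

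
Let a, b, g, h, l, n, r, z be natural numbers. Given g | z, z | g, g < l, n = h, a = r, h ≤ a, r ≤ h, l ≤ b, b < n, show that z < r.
g | z and z | g, therefore g = z. Since g < l, z < l. a = r and h ≤ a, so h ≤ r. Since r ≤ h, h = r. Since n = h, n = r. l ≤ b and b < n, therefore l < n. Since n = r, l < r. Since z < l, z < r.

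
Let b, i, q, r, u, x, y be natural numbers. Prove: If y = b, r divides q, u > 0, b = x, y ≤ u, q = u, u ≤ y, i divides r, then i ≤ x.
From u ≤ y and y ≤ u, u = y. Since y = b, u = b. b = x, so u = x. q = u and r divides q, so r divides u. Since i divides r, i divides u. Since u > 0, i ≤ u. u = x, so i ≤ x.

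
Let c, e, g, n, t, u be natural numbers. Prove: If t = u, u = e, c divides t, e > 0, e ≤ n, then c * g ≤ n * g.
t = u and u = e, therefore t = e. From c divides t, c divides e. Because e > 0, c ≤ e. From e ≤ n, c ≤ n. By multiplying by a non-negative, c * g ≤ n * g.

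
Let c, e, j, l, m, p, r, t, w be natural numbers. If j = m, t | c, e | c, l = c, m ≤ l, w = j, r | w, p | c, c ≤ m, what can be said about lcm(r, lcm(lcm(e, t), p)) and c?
lcm(r, lcm(lcm(e, t), p)) | c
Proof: Because l = c and m ≤ l, m ≤ c. Since c ≤ m, m = c. w = j and j = m, therefore w = m. Since r | w, r | m. m = c, so r | c. e | c and t | c, thus lcm(e, t) | c. p | c, so lcm(lcm(e, t), p) | c. Since r | c, lcm(r, lcm(lcm(e, t), p)) | c.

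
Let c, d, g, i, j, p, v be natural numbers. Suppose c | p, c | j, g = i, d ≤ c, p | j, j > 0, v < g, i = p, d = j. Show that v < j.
g = i and i = p, so g = p. c | j and j > 0, hence c ≤ j. d = j and d ≤ c, thus j ≤ c. From c ≤ j, c = j. Since c | p, j | p. p | j, so p = j. Since g = p, g = j. v < g, so v < j.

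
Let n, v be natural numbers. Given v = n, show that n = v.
Since v = n, by symmetry, n = v.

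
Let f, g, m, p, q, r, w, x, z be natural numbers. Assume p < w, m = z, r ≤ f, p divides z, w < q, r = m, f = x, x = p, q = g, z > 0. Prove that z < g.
p divides z and z > 0, therefore p ≤ z. From r = m and m = z, r = z. f = x and r ≤ f, therefore r ≤ x. Since r = z, z ≤ x. Since x = p, z ≤ p. p ≤ z, so p = z. From q = g and w < q, w < g. Since p < w, p < g. Since p = z, z < g.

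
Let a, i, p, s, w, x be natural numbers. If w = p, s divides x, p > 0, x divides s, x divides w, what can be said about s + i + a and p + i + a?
s + i + a ≤ p + i + a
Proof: From x divides s and s divides x, x = s. w = p and x divides w, so x divides p. Since p > 0, x ≤ p. Since x = s, s ≤ p. Then s + i ≤ p + i. Then s + i + a ≤ p + i + a.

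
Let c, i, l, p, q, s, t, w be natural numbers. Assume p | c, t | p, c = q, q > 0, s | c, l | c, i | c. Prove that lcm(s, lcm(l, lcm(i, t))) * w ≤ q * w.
t | p and p | c, so t | c. i | c, so lcm(i, t) | c. l | c, so lcm(l, lcm(i, t)) | c. s | c, so lcm(s, lcm(l, lcm(i, t))) | c. Since c = q, lcm(s, lcm(l, lcm(i, t))) | q. From q > 0, lcm(s, lcm(l, lcm(i, t))) ≤ q. Then lcm(s, lcm(l, lcm(i, t))) * w ≤ q * w.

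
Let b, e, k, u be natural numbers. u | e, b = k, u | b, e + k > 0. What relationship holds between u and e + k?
u ≤ e + k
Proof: Because b = k and u | b, u | k. Since u | e, u | e + k. e + k > 0, so u ≤ e + k.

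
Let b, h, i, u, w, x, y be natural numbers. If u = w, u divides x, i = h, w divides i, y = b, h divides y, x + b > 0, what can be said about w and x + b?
w ≤ x + b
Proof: u = w and u divides x, hence w divides x. i = h and w divides i, so w divides h. Because y = b and h divides y, h divides b. From w divides h, w divides b. w divides x, so w divides x + b. Because x + b > 0, w ≤ x + b.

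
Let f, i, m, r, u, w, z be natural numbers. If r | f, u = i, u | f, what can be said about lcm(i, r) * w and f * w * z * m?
lcm(i, r) * w | f * w * z * m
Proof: u = i and u | f, so i | f. Since r | f, lcm(i, r) | f. Then lcm(i, r) * w | f * w. Then lcm(i, r) * w | f * w * z. Then lcm(i, r) * w | f * w * z * m.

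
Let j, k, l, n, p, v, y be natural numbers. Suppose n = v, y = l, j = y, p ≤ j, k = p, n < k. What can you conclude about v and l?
v < l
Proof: From n = v and n < k, v < k. Since k = p, v < p. Since j = y and y = l, j = l. p ≤ j, so p ≤ l. v < p, so v < l.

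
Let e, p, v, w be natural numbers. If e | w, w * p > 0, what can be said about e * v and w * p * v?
e * v ≤ w * p * v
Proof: e | w, hence e | w * p. w * p > 0, so e ≤ w * p. Then e * v ≤ w * p * v.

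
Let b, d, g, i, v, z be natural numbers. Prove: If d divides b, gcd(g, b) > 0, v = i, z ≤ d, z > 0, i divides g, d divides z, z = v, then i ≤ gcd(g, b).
d divides z and z > 0, so d ≤ z. z ≤ d, so d = z. Because z = v and v = i, z = i. From d = z, d = i. Because d divides b, i divides b. i divides g, so i divides gcd(g, b). Since gcd(g, b) > 0, i ≤ gcd(g, b).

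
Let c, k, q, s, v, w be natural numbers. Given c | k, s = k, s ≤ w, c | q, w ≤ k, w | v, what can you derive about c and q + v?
c | q + v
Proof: From s = k and s ≤ w, k ≤ w. Since w ≤ k, k = w. c | k, so c | w. Since w | v, c | v. Because c | q, c | q + v.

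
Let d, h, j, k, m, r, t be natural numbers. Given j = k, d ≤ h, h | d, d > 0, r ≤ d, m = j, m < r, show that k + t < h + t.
m = j and j = k, therefore m = k. Since m < r, k < r. Since h | d and d > 0, h ≤ d. d ≤ h, so d = h. Since r ≤ d, r ≤ h. Since k < r, k < h. Then k + t < h + t.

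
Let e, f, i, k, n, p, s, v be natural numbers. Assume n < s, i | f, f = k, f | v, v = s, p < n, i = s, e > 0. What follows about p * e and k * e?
p * e < k * e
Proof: Since i = s and i | f, s | f. v = s and f | v, so f | s. Since s | f, s = f. Since f = k, s = k. Because p < n and n < s, p < s. Because s = k, p < k. Since e > 0, p * e < k * e.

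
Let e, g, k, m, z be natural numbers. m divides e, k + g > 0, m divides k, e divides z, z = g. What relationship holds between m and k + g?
m ≤ k + g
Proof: z = g and e divides z, hence e divides g. Since m divides e, m divides g. Since m divides k, m divides k + g. Since k + g > 0, m ≤ k + g.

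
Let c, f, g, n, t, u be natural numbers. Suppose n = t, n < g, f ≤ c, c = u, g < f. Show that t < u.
n = t and n < g, hence t < g. From g < f and f ≤ c, g < c. Since c = u, g < u. t < g, so t < u.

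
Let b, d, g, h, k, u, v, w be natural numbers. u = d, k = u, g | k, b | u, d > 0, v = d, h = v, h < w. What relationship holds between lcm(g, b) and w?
lcm(g, b) < w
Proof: k = u and g | k, hence g | u. b | u, so lcm(g, b) | u. Since u = d, lcm(g, b) | d. Since d > 0, lcm(g, b) ≤ d. h = v and h < w, therefore v < w. v = d, so d < w. lcm(g, b) ≤ d, so lcm(g, b) < w.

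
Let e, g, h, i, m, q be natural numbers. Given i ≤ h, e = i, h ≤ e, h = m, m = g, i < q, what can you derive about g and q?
g < q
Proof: Since e = i and h ≤ e, h ≤ i. Since i ≤ h, i = h. h = m, so i = m. m = g, so i = g. From i < q, g < q.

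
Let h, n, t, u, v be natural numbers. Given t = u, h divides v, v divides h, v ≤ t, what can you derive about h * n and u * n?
h * n ≤ u * n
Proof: v divides h and h divides v, so v = h. Since v ≤ t, h ≤ t. Since t = u, h ≤ u. By multiplying by a non-negative, h * n ≤ u * n.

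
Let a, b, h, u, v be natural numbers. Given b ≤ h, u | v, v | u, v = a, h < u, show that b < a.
Because u | v and v | u, u = v. v = a, so u = a. b ≤ h and h < u, hence b < u. u = a, so b < a.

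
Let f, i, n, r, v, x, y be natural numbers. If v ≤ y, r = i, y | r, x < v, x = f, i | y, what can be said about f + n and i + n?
f + n < i + n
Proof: r = i and y | r, hence y | i. i | y, so y = i. x < v and v ≤ y, hence x < y. y = i, so x < i. Since x = f, f < i. Then f + n < i + n.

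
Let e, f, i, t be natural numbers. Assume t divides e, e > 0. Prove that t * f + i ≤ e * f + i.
t divides e and e > 0, hence t ≤ e. By multiplying by a non-negative, t * f ≤ e * f. Then t * f + i ≤ e * f + i.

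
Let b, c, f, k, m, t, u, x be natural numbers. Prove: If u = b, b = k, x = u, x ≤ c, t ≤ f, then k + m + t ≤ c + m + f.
u = b and b = k, therefore u = k. x = u and x ≤ c, hence u ≤ c. Since u = k, k ≤ c. Then k + m ≤ c + m. Since t ≤ f, k + m + t ≤ c + m + f.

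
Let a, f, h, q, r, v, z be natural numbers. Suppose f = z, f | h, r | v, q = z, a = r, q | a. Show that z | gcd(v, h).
a = r and q | a, so q | r. q = z, so z | r. r | v, so z | v. f = z and f | h, hence z | h. z | v, so z | gcd(v, h).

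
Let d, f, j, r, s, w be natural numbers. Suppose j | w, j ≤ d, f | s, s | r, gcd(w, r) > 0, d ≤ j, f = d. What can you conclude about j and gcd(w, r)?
j ≤ gcd(w, r)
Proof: Since d ≤ j and j ≤ d, d = j. f | s and s | r, hence f | r. Since f = d, d | r. Since d = j, j | r. j | w, so j | gcd(w, r). Since gcd(w, r) > 0, j ≤ gcd(w, r).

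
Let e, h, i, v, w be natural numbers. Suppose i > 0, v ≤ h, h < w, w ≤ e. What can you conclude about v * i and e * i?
v * i < e * i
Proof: Because v ≤ h and h < w, v < w. Since w ≤ e, v < e. From i > 0, v * i < e * i.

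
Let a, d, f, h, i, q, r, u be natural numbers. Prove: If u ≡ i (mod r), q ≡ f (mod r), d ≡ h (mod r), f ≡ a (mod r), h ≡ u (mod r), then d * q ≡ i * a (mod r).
Because d ≡ h (mod r) and h ≡ u (mod r), d ≡ u (mod r). Since u ≡ i (mod r), d ≡ i (mod r). q ≡ f (mod r) and f ≡ a (mod r), thus q ≡ a (mod r). From d ≡ i (mod r), d * q ≡ i * a (mod r).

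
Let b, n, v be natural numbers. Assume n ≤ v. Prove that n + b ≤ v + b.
Since n ≤ v, by adding to both sides, n + b ≤ v + b.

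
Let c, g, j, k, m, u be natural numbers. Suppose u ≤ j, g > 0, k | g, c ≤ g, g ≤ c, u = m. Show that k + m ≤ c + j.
Because g ≤ c and c ≤ g, g = c. k | g and g > 0, so k ≤ g. g = c, so k ≤ c. u = m and u ≤ j, therefore m ≤ j. Because k ≤ c, k + m ≤ c + j.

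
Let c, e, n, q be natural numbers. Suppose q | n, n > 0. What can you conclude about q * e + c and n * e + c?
q * e + c ≤ n * e + c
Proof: Because q | n and n > 0, q ≤ n. Then q * e ≤ n * e. Then q * e + c ≤ n * e + c.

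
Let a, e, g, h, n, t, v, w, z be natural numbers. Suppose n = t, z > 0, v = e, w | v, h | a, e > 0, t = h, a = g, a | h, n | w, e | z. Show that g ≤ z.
Because h | a and a | h, h = a. Since n = t and t = h, n = h. n | w and w | v, therefore n | v. From n = h, h | v. h = a, so a | v. v = e, so a | e. e > 0, so a ≤ e. e | z and z > 0, hence e ≤ z. a ≤ e, so a ≤ z. Since a = g, g ≤ z.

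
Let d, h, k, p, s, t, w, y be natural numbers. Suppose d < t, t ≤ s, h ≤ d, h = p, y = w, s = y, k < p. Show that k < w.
h ≤ d and d < t, therefore h < t. h = p, so p < t. Because k < p, k < t. Since s = y and y = w, s = w. Since t ≤ s, t ≤ w. Because k < t, k < w.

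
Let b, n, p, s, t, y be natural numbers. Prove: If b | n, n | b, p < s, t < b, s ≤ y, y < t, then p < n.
b | n and n | b, hence b = n. y < t and t < b, therefore y < b. From s ≤ y, s < b. b = n, so s < n. Because p < s, p < n.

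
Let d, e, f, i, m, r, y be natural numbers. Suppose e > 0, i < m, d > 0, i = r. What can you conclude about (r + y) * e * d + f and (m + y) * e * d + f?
(r + y) * e * d + f < (m + y) * e * d + f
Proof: From i = r and i < m, r < m. Then r + y < m + y. Since e > 0, (r + y) * e < (m + y) * e. Since d > 0, (r + y) * e * d < (m + y) * e * d. Then (r + y) * e * d + f < (m + y) * e * d + f.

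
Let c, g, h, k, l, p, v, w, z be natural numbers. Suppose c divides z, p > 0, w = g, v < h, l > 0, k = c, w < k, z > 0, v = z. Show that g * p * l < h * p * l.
k = c and w < k, therefore w < c. c divides z and z > 0, hence c ≤ z. Because w < c, w < z. Since w = g, g < z. Since v = z and v < h, z < h. Because g < z, g < h. Since p > 0, by multiplying by a positive, g * p < h * p. Combined with l > 0, by multiplying by a positive, g * p * l < h * p * l.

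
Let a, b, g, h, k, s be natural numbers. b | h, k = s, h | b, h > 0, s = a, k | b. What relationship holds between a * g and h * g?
a * g ≤ h * g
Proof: From k = s and s = a, k = a. b | h and h | b, so b = h. Since k | b, k | h. h > 0, so k ≤ h. Since k = a, a ≤ h. Then a * g ≤ h * g.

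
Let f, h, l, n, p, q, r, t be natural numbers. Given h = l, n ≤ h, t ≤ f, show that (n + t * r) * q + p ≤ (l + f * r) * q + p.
Since h = l and n ≤ h, n ≤ l. t ≤ f, therefore t * r ≤ f * r. Because n ≤ l, n + t * r ≤ l + f * r. Then (n + t * r) * q ≤ (l + f * r) * q. Then (n + t * r) * q + p ≤ (l + f * r) * q + p.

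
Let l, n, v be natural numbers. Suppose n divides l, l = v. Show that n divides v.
Since l = v and n divides l, by substitution, n divides v.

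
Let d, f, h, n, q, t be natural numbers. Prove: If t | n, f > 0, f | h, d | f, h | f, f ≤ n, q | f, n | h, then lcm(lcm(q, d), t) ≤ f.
Because q | f and d | f, lcm(q, d) | f. h | f and f | h, therefore h = f. n | h, so n | f. Since f > 0, n ≤ f. Because f ≤ n, n = f. Since t | n, t | f. Since lcm(q, d) | f, lcm(lcm(q, d), t) | f. Since f > 0, lcm(lcm(q, d), t) ≤ f.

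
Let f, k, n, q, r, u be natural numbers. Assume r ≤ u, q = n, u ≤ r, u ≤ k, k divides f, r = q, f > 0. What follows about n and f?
n ≤ f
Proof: From u ≤ r and r ≤ u, u = r. Since r = q, u = q. Since q = n, u = n. Because k divides f and f > 0, k ≤ f. u ≤ k, so u ≤ f. u = n, so n ≤ f.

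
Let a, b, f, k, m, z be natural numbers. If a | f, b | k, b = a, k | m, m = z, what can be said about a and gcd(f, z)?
a | gcd(f, z)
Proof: From b = a and b | k, a | k. m = z and k | m, thus k | z. a | k, so a | z. Since a | f, a | gcd(f, z).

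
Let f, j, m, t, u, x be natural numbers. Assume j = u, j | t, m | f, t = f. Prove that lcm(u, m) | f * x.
From t = f and j | t, j | f. From j = u, u | f. Since m | f, lcm(u, m) | f. Then lcm(u, m) | f * x.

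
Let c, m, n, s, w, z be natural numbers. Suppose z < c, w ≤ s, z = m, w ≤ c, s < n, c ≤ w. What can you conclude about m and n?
m < n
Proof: Since c ≤ w and w ≤ c, c = w. z = m and z < c, hence m < c. c = w, so m < w. From w ≤ s and s < n, w < n. Since m < w, m < n.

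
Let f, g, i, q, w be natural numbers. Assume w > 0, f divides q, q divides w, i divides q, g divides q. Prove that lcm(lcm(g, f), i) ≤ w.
From g divides q and f divides q, lcm(g, f) divides q. i divides q, so lcm(lcm(g, f), i) divides q. Since q divides w, lcm(lcm(g, f), i) divides w. Since w > 0, lcm(lcm(g, f), i) ≤ w.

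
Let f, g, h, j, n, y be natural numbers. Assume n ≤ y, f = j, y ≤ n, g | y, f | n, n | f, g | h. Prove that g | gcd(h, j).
y ≤ n and n ≤ y, hence y = n. n | f and f | n, hence n = f. Because y = n, y = f. Since f = j, y = j. Since g | y, g | j. g | h, so g | gcd(h, j).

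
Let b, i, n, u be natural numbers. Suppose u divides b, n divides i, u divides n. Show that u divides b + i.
u divides n and n divides i, therefore u divides i. u divides b, so u divides b + i.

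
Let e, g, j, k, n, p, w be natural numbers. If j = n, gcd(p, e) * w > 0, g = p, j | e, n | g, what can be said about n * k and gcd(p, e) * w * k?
n * k ≤ gcd(p, e) * w * k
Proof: Because g = p and n | g, n | p. j = n and j | e, so n | e. Since n | p, n | gcd(p, e). Then n | gcd(p, e) * w. gcd(p, e) * w > 0, so n ≤ gcd(p, e) * w. Then n * k ≤ gcd(p, e) * w * k.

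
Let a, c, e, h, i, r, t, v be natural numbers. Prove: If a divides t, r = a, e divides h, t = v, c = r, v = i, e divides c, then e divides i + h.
c = r and r = a, hence c = a. Because e divides c, e divides a. Since a divides t, e divides t. Since t = v, e divides v. Because v = i, e divides i. Since e divides h, e divides i + h.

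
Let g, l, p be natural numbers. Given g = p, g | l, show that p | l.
From g = p and g | l, by substitution, p | l.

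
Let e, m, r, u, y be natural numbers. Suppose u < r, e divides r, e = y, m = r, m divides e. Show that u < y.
From m = r and m divides e, r divides e. Since e divides r, r = e. e = y, so r = y. From u < r, u < y.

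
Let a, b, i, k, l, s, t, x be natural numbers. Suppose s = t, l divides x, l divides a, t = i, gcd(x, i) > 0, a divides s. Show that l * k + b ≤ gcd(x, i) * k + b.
Since s = t and t = i, s = i. l divides a and a divides s, therefore l divides s. From s = i, l divides i. Since l divides x, l divides gcd(x, i). Since gcd(x, i) > 0, l ≤ gcd(x, i). By multiplying by a non-negative, l * k ≤ gcd(x, i) * k. Then l * k + b ≤ gcd(x, i) * k + b.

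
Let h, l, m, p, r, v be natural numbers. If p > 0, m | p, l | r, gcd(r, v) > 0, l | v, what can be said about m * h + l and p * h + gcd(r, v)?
m * h + l ≤ p * h + gcd(r, v)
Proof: m | p and p > 0, so m ≤ p. Then m * h ≤ p * h. l | r and l | v, thus l | gcd(r, v). Since gcd(r, v) > 0, l ≤ gcd(r, v). Since m * h ≤ p * h, m * h + l ≤ p * h + gcd(r, v).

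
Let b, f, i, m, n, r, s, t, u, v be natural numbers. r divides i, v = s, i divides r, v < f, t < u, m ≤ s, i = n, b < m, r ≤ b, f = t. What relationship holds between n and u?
n < u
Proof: r divides i and i divides r, hence r = i. i = n, so r = n. Because r ≤ b, n ≤ b. Because b < m and m ≤ s, b < s. Since n ≤ b, n < s. From v = s and v < f, s < f. f = t, so s < t. Since n < s, n < t. Since t < u, n < u.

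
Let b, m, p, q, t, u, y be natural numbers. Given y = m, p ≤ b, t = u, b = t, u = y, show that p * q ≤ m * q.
From u = y and y = m, u = m. b = t and t = u, thus b = u. Since p ≤ b, p ≤ u. From u = m, p ≤ m. By multiplying by a non-negative, p * q ≤ m * q.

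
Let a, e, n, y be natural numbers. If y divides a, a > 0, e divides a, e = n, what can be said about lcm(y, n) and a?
lcm(y, n) ≤ a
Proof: e = n and e divides a, thus n divides a. Since y divides a, lcm(y, n) divides a. Since a > 0, lcm(y, n) ≤ a.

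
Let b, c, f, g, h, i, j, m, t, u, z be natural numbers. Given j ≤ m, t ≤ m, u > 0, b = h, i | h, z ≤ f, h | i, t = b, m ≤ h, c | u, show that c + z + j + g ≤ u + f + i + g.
From c | u and u > 0, c ≤ u. Since z ≤ f, c + z ≤ u + f. Because t = b and b = h, t = h. t ≤ m, so h ≤ m. Since m ≤ h, m = h. From h | i and i | h, h = i. m = h, so m = i. From j ≤ m, j ≤ i. Then j + g ≤ i + g. Because c + z ≤ u + f, c + z + j + g ≤ u + f + i + g.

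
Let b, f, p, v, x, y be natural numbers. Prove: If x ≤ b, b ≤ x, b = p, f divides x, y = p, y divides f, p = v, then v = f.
x ≤ b and b ≤ x, so x = b. Since b = p, x = p. f divides x, so f divides p. From y = p and y divides f, p divides f. Since f divides p, f = p. p = v, so f = v. Then v = f.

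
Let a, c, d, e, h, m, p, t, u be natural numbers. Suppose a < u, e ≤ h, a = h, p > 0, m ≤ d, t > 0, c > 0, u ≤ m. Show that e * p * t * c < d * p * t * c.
a = h and a < u, so h < u. Since e ≤ h, e < u. u ≤ m and m ≤ d, hence u ≤ d. Since e < u, e < d. p > 0, so e * p < d * p. Since t > 0, e * p * t < d * p * t. c > 0, so e * p * t * c < d * p * t * c.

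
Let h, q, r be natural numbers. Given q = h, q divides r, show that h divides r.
q = h and q divides r. By substitution, h divides r.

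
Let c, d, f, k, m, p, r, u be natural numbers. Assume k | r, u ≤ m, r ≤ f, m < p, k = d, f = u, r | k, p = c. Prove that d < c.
r | k and k | r, thus r = k. Since k = d, r = d. f = u and r ≤ f, so r ≤ u. Since u ≤ m, r ≤ m. Since r = d, d ≤ m. p = c and m < p, therefore m < c. d ≤ m, so d < c.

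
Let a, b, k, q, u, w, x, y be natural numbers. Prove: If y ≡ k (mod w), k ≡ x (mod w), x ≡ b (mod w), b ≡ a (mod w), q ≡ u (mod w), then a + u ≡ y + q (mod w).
y ≡ k (mod w) and k ≡ x (mod w), hence y ≡ x (mod w). x ≡ b (mod w), so y ≡ b (mod w). Since b ≡ a (mod w), y ≡ a (mod w). Since q ≡ u (mod w), by adding congruences, y + q ≡ a + u (mod w). Then a + u ≡ y + q (mod w).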